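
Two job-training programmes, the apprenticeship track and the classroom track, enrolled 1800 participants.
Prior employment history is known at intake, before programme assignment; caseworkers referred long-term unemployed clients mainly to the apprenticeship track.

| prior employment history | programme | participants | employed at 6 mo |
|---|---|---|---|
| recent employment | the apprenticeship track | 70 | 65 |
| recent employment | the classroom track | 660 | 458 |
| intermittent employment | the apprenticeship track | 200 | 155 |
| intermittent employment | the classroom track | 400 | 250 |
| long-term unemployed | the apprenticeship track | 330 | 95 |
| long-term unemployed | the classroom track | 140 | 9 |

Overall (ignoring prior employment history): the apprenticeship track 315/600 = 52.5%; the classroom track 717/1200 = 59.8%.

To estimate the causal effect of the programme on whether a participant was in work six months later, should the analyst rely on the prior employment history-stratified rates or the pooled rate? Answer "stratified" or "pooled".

Since prior employment history is a pre-existing factor (not a product of the programme) and it affects the outcome on its own, it is a confounder. The stratified rates, not the pooled rate, identify the causal effect.
Within each level — recent employment: 92.9% vs 69.4%; intermittent employment: 77.5% vs 62.5%; long-term unemployed: 28.8% vs 6.4% — the apprenticeship track is higher every time.

stratified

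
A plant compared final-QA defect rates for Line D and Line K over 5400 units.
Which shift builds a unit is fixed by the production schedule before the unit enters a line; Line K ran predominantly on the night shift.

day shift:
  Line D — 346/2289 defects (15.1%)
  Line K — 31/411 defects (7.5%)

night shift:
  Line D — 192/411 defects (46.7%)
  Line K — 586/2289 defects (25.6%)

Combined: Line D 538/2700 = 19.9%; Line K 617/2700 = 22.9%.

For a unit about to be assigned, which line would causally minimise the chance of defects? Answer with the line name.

Line K

Within every shift level Line K has the lower rate, yet pooled Line D does — Simpson's reversal.
Shift is set before the line has any effect — it is not caused by the line — and it independently drives the outcome. That makes it a confounder, so the causal comparison is within shift levels.
Within each level — day shift: 15.1% vs 7.5%; night shift: 46.7% vs 25.6% — Line K is lower every time.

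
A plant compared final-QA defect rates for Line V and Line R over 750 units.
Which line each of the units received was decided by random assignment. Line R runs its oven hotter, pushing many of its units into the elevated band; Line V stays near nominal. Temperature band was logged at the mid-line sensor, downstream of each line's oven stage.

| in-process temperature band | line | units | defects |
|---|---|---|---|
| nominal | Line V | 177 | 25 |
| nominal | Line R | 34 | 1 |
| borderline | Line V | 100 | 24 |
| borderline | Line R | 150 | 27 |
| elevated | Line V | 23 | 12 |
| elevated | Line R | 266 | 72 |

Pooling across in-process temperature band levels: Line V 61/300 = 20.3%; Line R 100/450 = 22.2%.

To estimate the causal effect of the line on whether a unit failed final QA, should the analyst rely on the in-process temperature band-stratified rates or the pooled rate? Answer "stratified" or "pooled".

In-process temperature band is recorded after the line and is itself shifted by it — it sits on the causal path from line to outcome. Conditioning on a mediator would strip out part of the effect we want; the pooled comparison gives the total causal effect.
Pooled: Line V 20.3% vs Line R 22.2%; Line V is lower overall.

pooled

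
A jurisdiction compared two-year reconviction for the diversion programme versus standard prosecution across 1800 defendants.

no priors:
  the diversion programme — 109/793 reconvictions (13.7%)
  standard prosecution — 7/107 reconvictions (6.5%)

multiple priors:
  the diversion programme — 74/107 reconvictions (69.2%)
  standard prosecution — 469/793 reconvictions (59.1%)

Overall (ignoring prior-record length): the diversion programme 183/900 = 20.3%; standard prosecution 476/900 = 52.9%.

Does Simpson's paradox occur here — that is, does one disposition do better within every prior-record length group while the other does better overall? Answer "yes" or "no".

Within each prior-record length level (no priors 13.7% vs 6.5%; multiple priors 69.2% vs 59.1%), standard prosecution has the lower rate every time. Pooled: 20.3% vs 52.9% — the diversion programme has the lower rate overall. The two comparisons disagree.

yes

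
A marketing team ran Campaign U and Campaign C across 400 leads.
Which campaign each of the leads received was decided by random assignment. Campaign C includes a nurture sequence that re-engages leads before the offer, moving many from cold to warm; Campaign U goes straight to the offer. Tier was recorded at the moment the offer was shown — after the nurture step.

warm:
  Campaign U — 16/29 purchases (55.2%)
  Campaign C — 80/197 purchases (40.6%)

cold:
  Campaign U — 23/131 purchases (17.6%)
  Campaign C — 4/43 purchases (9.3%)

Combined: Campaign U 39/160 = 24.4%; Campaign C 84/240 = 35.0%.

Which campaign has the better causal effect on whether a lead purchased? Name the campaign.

Campaign C

The engagement tier-specific comparison favours Campaign U throughout, but the pooled figures favour Campaign C. The question is whether to condition on engagement tier.
Engagement tier here is a post-treatment variable shaped by the campaign; conditioning on it would introduce bias rather than remove it. The overall comparison is the causal one.
Pooled: Campaign U 24.4% vs Campaign C 35.0%; Campaign C is higher overall.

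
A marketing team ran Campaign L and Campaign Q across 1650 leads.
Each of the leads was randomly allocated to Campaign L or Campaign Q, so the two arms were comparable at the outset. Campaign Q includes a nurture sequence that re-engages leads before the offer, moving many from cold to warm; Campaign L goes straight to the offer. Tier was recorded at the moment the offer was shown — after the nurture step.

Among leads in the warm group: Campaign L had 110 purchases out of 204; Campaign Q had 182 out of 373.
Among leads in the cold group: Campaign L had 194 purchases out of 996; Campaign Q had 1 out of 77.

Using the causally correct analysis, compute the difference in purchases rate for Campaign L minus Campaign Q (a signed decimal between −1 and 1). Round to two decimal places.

-0.15

Campaign L is higher inside every engagement tier stratum but Campaign Q is higher in aggregate. Whether to stratify depends on how engagement tier relates to the campaign.
Engagement tier is recorded after the campaign and is itself shifted by it — it sits on the causal path from campaign to outcome. Conditioning on a mediator would strip out part of the effect we want; the pooled comparison gives the total causal effect.
The causal difference is the pooled difference: 0.253 − 0.407 = -0.153.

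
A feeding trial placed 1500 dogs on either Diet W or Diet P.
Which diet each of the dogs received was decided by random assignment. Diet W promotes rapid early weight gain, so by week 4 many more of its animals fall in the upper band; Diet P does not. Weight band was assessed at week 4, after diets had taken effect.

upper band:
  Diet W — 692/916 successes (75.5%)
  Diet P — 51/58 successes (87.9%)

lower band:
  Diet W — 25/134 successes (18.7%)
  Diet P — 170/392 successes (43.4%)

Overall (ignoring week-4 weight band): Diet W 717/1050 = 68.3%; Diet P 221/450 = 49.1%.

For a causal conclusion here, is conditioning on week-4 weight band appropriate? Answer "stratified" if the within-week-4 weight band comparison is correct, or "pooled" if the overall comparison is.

Within every week-4 weight band level Diet P has the higher rate, yet pooled Diet W does — Simpson's reversal.
Week-4 weight band is downstream of the diet. One should not condition on a consequence of treatment, so the overall rates are the right comparison.
Pooled: Diet W 68.3% vs Diet P 49.1%; Diet W is higher overall.

pooled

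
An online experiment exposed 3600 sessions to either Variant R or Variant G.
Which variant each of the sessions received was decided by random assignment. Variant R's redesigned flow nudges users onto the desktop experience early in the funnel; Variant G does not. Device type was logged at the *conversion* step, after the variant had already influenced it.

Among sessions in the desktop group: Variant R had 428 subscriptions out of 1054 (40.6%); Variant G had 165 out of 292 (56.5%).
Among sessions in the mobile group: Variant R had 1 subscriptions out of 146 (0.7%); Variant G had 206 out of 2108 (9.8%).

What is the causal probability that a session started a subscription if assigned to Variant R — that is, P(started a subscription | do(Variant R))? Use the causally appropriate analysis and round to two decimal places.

0.36

Device type is recorded after the variant and is itself shifted by it — it sits on the causal path from variant to outcome. Conditioning on a mediator would strip out part of the effect we want; the pooled comparison gives the total causal effect.
So P(outcome | do(Variant R)) is just the pooled rate for Variant R: 429/1200 = 0.357.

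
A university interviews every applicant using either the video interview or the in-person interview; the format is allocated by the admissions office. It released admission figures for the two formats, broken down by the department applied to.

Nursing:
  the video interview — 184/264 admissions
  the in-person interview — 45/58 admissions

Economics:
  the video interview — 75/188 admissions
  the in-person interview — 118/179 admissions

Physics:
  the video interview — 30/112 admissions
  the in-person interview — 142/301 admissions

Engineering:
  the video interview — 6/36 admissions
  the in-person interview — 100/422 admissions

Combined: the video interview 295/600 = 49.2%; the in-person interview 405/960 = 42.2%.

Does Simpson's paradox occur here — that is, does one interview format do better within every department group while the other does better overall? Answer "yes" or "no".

Within each department level (Nursing 69.7% vs 77.6%; Economics 39.9% vs 65.9%; Physics 26.8% vs 47.2%; Engineering 16.7% vs 23.7%), the in-person interview has the higher rate every time. Pooled: 49.2% vs 42.2% — the video interview has the higher rate overall. The two comparisons disagree.

yes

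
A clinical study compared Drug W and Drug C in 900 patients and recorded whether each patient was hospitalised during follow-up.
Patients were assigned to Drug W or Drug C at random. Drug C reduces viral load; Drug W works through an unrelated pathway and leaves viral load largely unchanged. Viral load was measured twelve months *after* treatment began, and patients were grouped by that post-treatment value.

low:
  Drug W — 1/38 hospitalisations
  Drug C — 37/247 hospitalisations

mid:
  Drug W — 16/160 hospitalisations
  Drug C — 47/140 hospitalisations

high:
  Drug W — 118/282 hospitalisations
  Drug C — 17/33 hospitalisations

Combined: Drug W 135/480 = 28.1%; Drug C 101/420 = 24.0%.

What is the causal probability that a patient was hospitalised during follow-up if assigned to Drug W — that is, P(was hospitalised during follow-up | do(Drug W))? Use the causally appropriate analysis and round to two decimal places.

0.28

Viral load is downstream of the drug. One should not condition on a consequence of treatment, so the overall rates are the right comparison.
So P(outcome | do(Drug W)) is just the pooled rate for Drug W: 135/480 = 0.281.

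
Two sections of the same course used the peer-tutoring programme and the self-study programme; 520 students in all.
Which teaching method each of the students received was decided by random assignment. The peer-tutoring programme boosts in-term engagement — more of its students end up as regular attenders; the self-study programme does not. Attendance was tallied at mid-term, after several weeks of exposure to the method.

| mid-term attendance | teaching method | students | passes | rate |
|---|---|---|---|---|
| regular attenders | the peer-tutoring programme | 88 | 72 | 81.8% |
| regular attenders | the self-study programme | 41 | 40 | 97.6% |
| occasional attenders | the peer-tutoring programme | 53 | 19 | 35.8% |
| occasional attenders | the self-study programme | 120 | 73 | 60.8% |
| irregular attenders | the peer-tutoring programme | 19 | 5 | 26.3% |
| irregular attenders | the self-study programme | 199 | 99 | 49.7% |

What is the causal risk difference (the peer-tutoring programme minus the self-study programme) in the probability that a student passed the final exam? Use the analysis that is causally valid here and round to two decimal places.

+0.01

The stratified and pooled comparisons disagree (the self-study programme wins within each mid-term attendance; the peer-tutoring programme wins overall), so the answer turns on the causal role of mid-term attendance.
Mid-term attendance lies on the pathway teaching method → mid-term attendance → outcome, so adjusting for it blocks the indirect effect. For the total causal effect of teaching method, use the unadjusted pooled rates.
The causal difference is the pooled difference: 0.600 − 0.589 = +0.011.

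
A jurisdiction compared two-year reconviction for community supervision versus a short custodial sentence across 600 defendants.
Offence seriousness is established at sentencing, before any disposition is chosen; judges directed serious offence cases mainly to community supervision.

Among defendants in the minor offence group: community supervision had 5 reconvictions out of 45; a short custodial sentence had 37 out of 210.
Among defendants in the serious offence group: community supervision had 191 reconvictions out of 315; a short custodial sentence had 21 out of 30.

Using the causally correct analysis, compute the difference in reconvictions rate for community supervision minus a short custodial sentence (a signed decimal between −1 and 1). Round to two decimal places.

-0.08

Within every offence seriousness level community supervision has the lower rate, yet pooled a short custodial sentence does — Simpson's reversal.
Here offence seriousness is a common cause — it drives both which disposition a case falls under and the outcome. The crude comparison mixes populations; the stratum-specific rates are the causally relevant ones.
Adjusting over the population distribution of offence seriousness: 0.425·(0.111−0.176) + 0.575·(0.606−0.700) = -0.082.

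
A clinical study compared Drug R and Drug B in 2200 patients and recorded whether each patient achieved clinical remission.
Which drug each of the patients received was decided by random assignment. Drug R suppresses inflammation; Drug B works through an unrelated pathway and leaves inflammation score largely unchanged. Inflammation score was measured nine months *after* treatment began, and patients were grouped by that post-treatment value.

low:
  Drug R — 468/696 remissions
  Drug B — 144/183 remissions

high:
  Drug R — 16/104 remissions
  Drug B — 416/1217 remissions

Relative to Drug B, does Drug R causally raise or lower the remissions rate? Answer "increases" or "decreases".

Within every inflammation score level Drug B has the higher rate, yet pooled Drug R does — Simpson's reversal.
Stratifying would compare drugs among patients the drugs themselves sorted into inflammation score groups — a form of selection on an intermediate. The unconditioned pooled rates give the total causal effect.
Pooled: Drug R 60.5% vs Drug B 40.0%; Drug R is higher overall.

increases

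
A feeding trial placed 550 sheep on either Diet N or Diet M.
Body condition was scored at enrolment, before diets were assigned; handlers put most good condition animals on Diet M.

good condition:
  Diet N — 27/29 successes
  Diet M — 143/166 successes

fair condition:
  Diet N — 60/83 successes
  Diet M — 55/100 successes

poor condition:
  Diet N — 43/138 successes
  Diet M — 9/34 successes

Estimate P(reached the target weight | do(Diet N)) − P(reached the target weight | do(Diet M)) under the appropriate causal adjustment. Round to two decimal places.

+0.10

The imbalance in starting body condition arose from how sheep were allocated, not from anything the diet did; and starting body condition independently affects the outcome. The pooled gap is confounded — condition on starting body condition.
Adjusting over the population distribution of starting body condition: 0.355·(0.931−0.861) + 0.333·(0.723−0.550) + 0.313·(0.312−0.265) = +0.097.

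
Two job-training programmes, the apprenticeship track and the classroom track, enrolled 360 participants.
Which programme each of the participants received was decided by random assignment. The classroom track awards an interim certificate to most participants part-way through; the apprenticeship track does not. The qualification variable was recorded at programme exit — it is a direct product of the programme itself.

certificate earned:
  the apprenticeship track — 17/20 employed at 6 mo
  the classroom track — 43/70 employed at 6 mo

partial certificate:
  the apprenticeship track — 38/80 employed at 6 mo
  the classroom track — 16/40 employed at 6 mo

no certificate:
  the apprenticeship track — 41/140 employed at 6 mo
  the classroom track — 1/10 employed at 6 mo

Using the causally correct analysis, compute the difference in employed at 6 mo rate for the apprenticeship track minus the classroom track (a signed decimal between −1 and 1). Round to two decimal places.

Stratifying would compare programmes among participants the programmes themselves sorted into qualification attained during the programme groups — a form of selection on an intermediate. The unconditioned pooled rates give the total causal effect.
The causal difference is the pooled difference: 0.400 − 0.500 = -0.100.

-0.10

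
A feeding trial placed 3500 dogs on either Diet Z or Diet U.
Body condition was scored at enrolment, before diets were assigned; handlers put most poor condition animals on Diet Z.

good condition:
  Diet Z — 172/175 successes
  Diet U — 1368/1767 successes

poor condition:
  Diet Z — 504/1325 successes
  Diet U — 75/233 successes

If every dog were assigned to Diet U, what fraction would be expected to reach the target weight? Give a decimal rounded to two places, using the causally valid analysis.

0.57

The imbalance in starting body condition arose from how dogs were allocated, not from anything the diet did; and starting body condition independently affects the outcome. The pooled gap is confounded — condition on starting body condition.
Standardising Diet U to the population starting body condition mix: 0.555·1368/1767 + 0.445·75/233 = 0.573.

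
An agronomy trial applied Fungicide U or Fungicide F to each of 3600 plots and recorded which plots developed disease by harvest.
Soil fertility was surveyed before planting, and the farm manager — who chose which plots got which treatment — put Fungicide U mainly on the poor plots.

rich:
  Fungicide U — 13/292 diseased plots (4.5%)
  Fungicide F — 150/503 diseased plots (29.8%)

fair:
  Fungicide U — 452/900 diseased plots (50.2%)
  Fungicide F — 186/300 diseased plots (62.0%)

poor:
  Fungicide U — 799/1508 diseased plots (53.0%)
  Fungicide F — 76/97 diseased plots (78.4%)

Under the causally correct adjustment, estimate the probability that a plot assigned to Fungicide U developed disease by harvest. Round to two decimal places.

0.41

Within every soil fertility level Fungicide U has the lower rate, yet pooled Fungicide F does — Simpson's reversal.
Since soil fertility is a pre-existing factor (not a product of the fungicide) and it affects the outcome on its own, it is a confounder. The stratified rates, not the pooled rate, identify the causal effect.
Standardising Fungicide U to the population soil fertility mix: 0.221·13/292 + 0.333·452/900 + 0.446·799/1508 = 0.413.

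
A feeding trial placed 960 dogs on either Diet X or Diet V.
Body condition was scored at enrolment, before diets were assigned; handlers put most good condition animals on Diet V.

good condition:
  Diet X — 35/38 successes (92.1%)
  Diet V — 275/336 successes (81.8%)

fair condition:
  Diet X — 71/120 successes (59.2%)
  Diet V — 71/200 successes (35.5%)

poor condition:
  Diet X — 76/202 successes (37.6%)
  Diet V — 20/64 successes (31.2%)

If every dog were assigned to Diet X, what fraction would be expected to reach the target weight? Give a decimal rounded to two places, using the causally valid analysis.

The imbalance in starting body condition arose from how dogs were allocated, not from anything the diet did; and starting body condition independently affects the outcome. The pooled gap is confounded — condition on starting body condition.
Standardising Diet X to the population starting body condition mix: 0.390·35/38 + 0.333·71/120 + 0.277·76/202 = 0.660.

0.66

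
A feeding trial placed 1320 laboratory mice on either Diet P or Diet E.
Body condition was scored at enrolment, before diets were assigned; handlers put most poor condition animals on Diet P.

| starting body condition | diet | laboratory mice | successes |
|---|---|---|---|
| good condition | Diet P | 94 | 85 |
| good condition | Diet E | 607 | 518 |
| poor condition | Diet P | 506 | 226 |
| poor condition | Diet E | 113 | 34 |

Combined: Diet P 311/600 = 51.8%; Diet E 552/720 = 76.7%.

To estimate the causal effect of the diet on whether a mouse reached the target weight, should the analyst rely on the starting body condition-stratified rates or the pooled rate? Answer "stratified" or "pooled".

stratified

Since starting body condition is a pre-existing factor (not a product of the diet) and it affects the outcome on its own, it is a confounder. The stratified rates, not the pooled rate, identify the causal effect.
Within each level — good condition: 90.4% vs 85.3%; poor condition: 44.7% vs 30.1% — Diet P is higher every time.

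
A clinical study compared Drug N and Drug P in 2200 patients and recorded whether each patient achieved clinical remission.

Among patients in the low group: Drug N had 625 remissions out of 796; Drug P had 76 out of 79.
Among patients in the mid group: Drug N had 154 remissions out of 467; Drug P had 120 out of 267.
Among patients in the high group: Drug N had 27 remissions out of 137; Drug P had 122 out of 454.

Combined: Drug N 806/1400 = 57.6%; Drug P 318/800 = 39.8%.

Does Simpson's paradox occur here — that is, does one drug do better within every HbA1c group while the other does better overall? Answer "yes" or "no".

yes

Within each HbA1c level (low 78.5% vs 96.2%; mid 33.0% vs 44.9%; high 19.7% vs 26.9%), Drug P has the higher rate every time. Pooled: 57.6% vs 39.8% — Drug N has the higher rate overall. The two comparisons disagree.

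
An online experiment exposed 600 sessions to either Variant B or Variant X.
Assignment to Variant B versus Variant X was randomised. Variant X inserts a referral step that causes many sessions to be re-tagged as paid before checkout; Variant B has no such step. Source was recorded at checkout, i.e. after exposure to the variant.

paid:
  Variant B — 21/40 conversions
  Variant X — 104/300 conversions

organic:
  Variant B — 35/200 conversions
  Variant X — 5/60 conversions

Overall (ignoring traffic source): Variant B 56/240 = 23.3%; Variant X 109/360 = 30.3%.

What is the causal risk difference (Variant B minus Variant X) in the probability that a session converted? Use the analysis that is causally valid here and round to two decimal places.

The stratified and pooled comparisons disagree (Variant B wins within each traffic source; Variant X wins overall), so the answer turns on the causal role of traffic source.
Traffic source here is a post-treatment variable shaped by the variant; conditioning on it would introduce bias rather than remove it. The overall comparison is the causal one.
The causal difference is the pooled difference: 0.233 − 0.303 = -0.069.

-0.07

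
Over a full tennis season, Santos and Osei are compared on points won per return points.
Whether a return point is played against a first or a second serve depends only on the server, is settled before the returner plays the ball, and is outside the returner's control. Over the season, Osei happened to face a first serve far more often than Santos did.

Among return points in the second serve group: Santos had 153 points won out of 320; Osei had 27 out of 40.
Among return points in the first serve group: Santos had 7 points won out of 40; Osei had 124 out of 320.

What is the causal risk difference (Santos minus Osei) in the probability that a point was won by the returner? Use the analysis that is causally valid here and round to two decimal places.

-0.20

The stratified and pooled comparisons disagree (Osei wins within each serve type; Santos wins overall), so the answer turns on the causal role of serve type.
The imbalance in serve type arose from how return points were allocated, not from anything the player did; and serve type independently affects the outcome. The pooled gap is confounded — condition on serve type.
Adjusting over the population distribution of serve type: 0.500·(0.478−0.675) + 0.500·(0.175−0.388) = -0.205.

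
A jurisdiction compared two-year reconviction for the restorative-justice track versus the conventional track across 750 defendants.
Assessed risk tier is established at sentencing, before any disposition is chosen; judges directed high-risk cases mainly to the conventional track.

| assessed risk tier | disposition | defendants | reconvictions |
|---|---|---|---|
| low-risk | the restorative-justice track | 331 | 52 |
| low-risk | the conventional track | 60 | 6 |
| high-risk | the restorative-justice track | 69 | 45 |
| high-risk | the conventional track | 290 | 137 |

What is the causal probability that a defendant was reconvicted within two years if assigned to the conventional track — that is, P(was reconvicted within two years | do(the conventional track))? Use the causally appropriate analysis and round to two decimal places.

0.28

the conventional track is lower inside every assessed risk tier stratum but the restorative-justice track is lower in aggregate. Whether to stratify depends on how assessed risk tier relates to the disposition.
Nothing the disposition does changes assessed risk tier; the imbalance is an allocation artefact. With assessed risk tier also predicting the outcome, the pooled figure is confounded, and the within-stratum comparison is the causal one.
Standardising the conventional track to the population assessed risk tier mix: 0.521·6/60 + 0.479·137/290 = 0.278.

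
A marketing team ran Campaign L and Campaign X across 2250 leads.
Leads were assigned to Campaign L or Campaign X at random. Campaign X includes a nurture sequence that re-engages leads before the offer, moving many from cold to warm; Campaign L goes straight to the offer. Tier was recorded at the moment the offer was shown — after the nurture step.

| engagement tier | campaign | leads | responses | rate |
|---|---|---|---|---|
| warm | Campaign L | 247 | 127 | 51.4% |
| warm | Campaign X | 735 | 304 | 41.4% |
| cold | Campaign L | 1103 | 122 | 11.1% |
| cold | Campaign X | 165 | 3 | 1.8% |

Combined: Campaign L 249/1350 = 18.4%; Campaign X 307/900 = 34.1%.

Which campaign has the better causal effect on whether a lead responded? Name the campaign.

Campaign X

Campaign L is higher inside every engagement tier stratum but Campaign X is higher in aggregate. Whether to stratify depends on how engagement tier relates to the campaign.
Engagement tier here is a post-treatment variable shaped by the campaign; conditioning on it would introduce bias rather than remove it. The overall comparison is the causal one.
Pooled: Campaign L 18.4% vs Campaign X 34.1%; Campaign X is higher overall.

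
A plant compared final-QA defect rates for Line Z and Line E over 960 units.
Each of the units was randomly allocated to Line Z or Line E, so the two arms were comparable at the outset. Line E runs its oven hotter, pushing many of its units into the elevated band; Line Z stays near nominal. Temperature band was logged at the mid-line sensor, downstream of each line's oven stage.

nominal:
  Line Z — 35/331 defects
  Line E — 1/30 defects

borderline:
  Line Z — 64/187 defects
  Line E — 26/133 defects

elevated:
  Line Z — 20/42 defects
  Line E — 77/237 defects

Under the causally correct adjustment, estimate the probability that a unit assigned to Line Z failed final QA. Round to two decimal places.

The in-process temperature band-specific comparison favours Line E throughout, but the pooled figures favour Line Z. The question is whether to condition on in-process temperature band.
In-process temperature band is downstream of the line. One should not condition on a consequence of treatment, so the overall rates are the right comparison.
So P(outcome | do(Line Z)) is just the pooled rate for Line Z: 119/560 = 0.212.

0.21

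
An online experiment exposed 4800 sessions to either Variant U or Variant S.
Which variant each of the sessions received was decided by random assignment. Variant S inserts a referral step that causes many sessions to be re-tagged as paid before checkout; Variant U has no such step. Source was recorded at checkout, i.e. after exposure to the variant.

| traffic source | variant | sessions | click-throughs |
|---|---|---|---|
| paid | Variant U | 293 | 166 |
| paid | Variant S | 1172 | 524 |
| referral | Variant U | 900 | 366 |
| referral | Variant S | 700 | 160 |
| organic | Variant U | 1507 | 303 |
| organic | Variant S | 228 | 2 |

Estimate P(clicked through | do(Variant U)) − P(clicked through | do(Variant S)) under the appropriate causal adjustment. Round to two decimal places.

-0.02

Within every traffic source level Variant U has the higher rate, yet pooled Variant S does — Simpson's reversal.
Traffic source is downstream of the variant. One should not condition on a consequence of treatment, so the overall rates are the right comparison.
The causal difference is the pooled difference: 0.309 − 0.327 = -0.017.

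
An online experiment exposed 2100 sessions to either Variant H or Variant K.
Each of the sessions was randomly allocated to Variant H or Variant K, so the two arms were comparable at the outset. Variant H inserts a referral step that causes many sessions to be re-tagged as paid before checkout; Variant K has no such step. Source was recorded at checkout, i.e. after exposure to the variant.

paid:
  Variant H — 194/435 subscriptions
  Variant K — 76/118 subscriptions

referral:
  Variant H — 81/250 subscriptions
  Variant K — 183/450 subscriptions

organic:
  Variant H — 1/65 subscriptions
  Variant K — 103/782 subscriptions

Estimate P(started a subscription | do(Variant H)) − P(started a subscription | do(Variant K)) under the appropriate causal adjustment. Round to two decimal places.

Within every traffic source level Variant K has the higher rate, yet pooled Variant H does — Simpson's reversal.
The distribution of traffic source is itself part of what the variant does — it is an intermediate outcome. Holding it fixed would remove that part of the effect; the total effect is the pooled difference.
The causal difference is the pooled difference: 0.368 − 0.268 = +0.100.

+0.10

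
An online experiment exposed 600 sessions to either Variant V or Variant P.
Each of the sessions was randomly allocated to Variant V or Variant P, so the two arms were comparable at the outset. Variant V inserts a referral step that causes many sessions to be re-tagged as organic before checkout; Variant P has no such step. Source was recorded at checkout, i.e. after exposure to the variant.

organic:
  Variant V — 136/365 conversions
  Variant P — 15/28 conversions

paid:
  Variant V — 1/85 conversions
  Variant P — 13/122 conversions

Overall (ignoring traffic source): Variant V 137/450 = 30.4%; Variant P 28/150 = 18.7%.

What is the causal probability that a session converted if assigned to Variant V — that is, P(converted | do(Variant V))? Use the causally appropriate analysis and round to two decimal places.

The traffic source-specific comparison favours Variant P throughout, but the pooled figures favour Variant V. The question is whether to condition on traffic source.
Traffic source here is a post-treatment variable shaped by the variant; conditioning on it would introduce bias rather than remove it. The overall comparison is the causal one.
So P(outcome | do(Variant V)) is just the pooled rate for Variant V: 137/450 = 0.304.

0.30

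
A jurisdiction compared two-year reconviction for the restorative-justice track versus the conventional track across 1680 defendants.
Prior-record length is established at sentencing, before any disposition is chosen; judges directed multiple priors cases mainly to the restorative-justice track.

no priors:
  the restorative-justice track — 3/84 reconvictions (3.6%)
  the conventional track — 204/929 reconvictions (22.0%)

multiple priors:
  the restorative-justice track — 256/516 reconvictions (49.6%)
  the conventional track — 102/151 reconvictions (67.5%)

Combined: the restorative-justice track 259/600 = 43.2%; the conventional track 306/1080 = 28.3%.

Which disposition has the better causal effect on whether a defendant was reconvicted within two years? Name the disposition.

The imbalance in prior-record length arose from how defendants were allocated, not from anything the disposition did; and prior-record length independently affects the outcome. The pooled gap is confounded — condition on prior-record length.
Within each level — no priors: 3.6% vs 22.0%; multiple priors: 49.6% vs 67.5% — the restorative-justice track is lower every time.

the restorative-justice track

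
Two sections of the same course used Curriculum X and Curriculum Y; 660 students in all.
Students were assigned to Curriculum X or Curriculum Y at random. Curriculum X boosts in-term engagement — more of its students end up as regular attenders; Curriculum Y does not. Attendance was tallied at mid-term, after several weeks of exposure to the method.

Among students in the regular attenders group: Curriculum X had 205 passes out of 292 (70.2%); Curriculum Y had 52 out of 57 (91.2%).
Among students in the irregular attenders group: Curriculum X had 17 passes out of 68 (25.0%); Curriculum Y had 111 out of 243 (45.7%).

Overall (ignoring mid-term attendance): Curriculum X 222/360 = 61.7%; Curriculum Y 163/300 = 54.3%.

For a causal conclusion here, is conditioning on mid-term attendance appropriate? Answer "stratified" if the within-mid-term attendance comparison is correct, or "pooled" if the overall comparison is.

pooled

The mid-term attendance-specific comparison favours Curriculum Y throughout, but the pooled figures favour Curriculum X. The question is whether to condition on mid-term attendance.
The distribution of mid-term attendance is itself part of what the teaching method does — it is an intermediate outcome. Holding it fixed would remove that part of the effect; the total effect is the pooled difference.
Pooled: Curriculum X 61.7% vs Curriculum Y 54.3%; Curriculum X is higher overall.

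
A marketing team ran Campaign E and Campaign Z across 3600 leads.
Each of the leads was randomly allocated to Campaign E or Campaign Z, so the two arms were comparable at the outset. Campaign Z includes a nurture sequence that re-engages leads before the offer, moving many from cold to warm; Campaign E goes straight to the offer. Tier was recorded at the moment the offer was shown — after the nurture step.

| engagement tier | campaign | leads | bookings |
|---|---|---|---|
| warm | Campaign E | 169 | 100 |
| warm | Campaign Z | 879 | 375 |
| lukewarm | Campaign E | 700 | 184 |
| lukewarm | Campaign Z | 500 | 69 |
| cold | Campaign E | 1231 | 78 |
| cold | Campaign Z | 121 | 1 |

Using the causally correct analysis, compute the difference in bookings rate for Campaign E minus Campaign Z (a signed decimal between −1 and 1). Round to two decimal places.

-0.12

The distribution of engagement tier is itself part of what the campaign does — it is an intermediate outcome. Holding it fixed would remove that part of the effect; the total effect is the pooled difference.
The causal difference is the pooled difference: 0.172 − 0.297 = -0.124.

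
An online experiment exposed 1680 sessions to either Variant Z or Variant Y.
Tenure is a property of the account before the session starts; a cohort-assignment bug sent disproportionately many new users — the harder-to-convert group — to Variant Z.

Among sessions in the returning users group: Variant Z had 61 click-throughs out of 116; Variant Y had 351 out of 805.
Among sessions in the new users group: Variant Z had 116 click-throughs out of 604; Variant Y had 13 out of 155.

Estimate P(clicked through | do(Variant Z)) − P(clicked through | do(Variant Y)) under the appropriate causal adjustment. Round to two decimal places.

+0.10

The stratified and pooled comparisons disagree (Variant Z wins within each user tenure; Variant Y wins overall), so the answer turns on the causal role of user tenure.
Here user tenure is a common cause — it drives both which variant a case falls under and the outcome. The crude comparison mixes populations; the stratum-specific rates are the causally relevant ones.
Adjusting over the population distribution of user tenure: 0.548·(0.526−0.436) + 0.452·(0.192−0.084) = +0.098.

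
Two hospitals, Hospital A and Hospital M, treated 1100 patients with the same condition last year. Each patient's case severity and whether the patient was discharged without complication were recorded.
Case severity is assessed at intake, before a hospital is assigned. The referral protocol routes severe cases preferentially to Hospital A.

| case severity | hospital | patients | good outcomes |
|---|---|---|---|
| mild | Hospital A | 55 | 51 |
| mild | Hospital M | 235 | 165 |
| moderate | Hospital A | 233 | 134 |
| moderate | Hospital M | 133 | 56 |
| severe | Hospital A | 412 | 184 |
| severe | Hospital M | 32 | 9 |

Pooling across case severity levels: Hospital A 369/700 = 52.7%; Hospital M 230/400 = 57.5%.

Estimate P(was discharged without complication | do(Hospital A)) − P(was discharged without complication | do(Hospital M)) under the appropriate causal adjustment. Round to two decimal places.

The imbalance in case severity arose from how patients were allocated, not from anything the hospital did; and case severity independently affects the outcome. The pooled gap is confounded — condition on case severity.
Adjusting over the population distribution of case severity: 0.264·(0.927−0.702) + 0.333·(0.575−0.421) + 0.404·(0.447−0.281) = +0.177.

+0.18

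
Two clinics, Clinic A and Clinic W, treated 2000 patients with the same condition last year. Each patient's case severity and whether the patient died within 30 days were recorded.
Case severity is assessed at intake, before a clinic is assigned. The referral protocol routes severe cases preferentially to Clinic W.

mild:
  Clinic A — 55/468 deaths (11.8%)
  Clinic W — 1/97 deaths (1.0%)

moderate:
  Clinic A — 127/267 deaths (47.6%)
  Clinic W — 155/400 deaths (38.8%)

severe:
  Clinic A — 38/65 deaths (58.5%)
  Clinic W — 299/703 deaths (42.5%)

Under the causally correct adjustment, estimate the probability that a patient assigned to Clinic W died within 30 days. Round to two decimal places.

Clinic W is lower inside every case severity stratum but Clinic A is lower in aggregate. Whether to stratify depends on how case severity relates to the clinic.
Case severity is set before the clinic has any effect — it is not caused by the clinic — and it independently drives the outcome. That makes it a confounder, so the causal comparison is within case severity levels.
Standardising Clinic W to the population case severity mix: 0.282·1/97 + 0.334·155/400 + 0.384·299/703 = 0.295.

0.30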